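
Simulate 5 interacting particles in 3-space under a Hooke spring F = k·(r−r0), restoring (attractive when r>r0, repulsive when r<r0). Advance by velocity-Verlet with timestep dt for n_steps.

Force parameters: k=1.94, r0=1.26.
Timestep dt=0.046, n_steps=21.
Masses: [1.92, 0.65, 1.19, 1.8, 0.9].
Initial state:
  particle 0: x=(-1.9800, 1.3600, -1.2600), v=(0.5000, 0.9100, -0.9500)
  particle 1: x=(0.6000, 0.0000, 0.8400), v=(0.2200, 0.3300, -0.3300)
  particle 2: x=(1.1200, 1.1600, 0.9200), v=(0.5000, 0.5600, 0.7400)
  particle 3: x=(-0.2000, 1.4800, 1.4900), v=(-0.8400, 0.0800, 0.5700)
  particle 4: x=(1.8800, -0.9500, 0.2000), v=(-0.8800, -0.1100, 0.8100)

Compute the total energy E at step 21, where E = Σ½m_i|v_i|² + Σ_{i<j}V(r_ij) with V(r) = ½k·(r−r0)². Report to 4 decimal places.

step 0: x0=(-1.9800, 1.3600, -1.2600) x1=(0.6000, 0.0000, 0.8400) x2=(1.1200, 1.1600, 0.9200) x3=(-0.2000, 1.4800, 1.4900) x4=(1.8800, -0.9500, 0.2000)
step 1: x0=(-1.9488, 1.3990, -1.2977) x1=(0.6052, 0.0186, 0.8206) x2=(1.1397, 1.1844, 0.9511) x3=(-0.2379, 1.4813, 1.5130) x4=(1.8285, -0.9449, 0.2378)
step 2: x0=(-1.9014, 1.4323, -1.3232) x1=(0.6002, 0.0444, 0.7930) x2=(1.1525, 1.2059, 0.9762) x3=(-0.2741, 1.4778, 1.5296) x4=(1.7555, -0.9193, 0.2764)
step 3: x0=(-1.8384, 1.4597, -1.3362) x1=(0.5848, 0.0777, 0.7576) x2=(1.1582, 1.2247, 0.9951) x3=(-0.3084, 1.4697, 1.5395) x4=(1.6623, -0.8738, 0.3151)
step 4: x0=(-1.7604, 1.4813, -1.3366) x1=(0.5592, 0.1186, 0.7148) x2=(1.1567, 1.2408, 1.0081) x3=(-0.3408, 1.4571, 1.5430) x4=(1.5502, -0.8090, 0.3536)
step 5: x0=(-1.6683, 1.4972, -1.3247) x1=(0.5234, 0.1671, 0.6654) x2=(1.1478, 1.2545, 1.0150) x3=(-0.3712, 1.4405, 1.5399) x4=(1.4209, -0.7262, 0.3913)
step 6: x0=(-1.5630, 1.5077, -1.3007) x1=(0.4778, 0.2231, 0.6099) x2=(1.1318, 1.2661, 1.0162) x3=(-0.3996, 1.4200, 1.5305) x4=(1.2764, -0.6268, 0.4278)
step 7: x0=(-1.4459, 1.5130, -1.2649) x1=(0.4228, 0.2866, 0.5490) x2=(1.1086, 1.2758, 1.0118) x3=(-0.4260, 1.3963, 1.5151) x4=(1.1188, -0.5126, 0.4627)
step 8: x0=(-1.3181, 1.5134, -1.2181) x1=(0.3591, 0.3573, 0.4835) x2=(1.0787, 1.2841, 1.0022) x3=(-0.4507, 1.3696, 1.4940) x4=(0.9503, -0.3857, 0.4956)
step 9: x0=(-1.1813, 1.5096, -1.1609) x1=(0.2874, 0.4350, 0.4138) x2=(1.0424, 1.2912, 0.9877) x3=(-0.4738, 1.3407, 1.4675) x4=(0.7732, -0.2485, 0.5265)
step 10: x0=(-1.0368, 1.5019, -1.0941) x1=(0.2089, 0.5193, 0.3405) x2=(1.0002, 1.2976, 0.9687) x3=(-0.4954, 1.3099, 1.4361) x4=(0.5897, -0.1032, 0.5554)
step 11: x0=(-0.8863, 1.4910, -1.0189) x1=(0.1249, 0.6097, 0.2638) x2=(0.9527, 1.3035, 0.9458) x3=(-0.5157, 1.2778, 1.4004) x4=(0.4018, 0.0477, 0.5826)
step 12: x0=(-0.7312, 1.4776, -0.9363) x1=(0.0370, 0.7053, 0.1839) x2=(0.9007, 1.3093, 0.9194) x3=(-0.5351, 1.2450, 1.3610) x4=(0.2110, 0.2020, 0.6085)
step 13: x0=(-0.5730, 1.4622, -0.8477) x1=(-0.0531, 0.8049, 0.1013) x2=(0.8449, 1.3150, 0.8900) x3=(-0.5538, 1.2120, 1.3184) x4=(0.0187, 0.3579, 0.6336)
step 14: x0=(-0.4130, 1.4457, -0.7543) x1=(-0.1436, 0.9072, 0.0168) x2=(0.7861, 1.3207, 0.8580) x3=(-0.5720, 1.1792, 1.2734) x4=(-0.1741, 0.5139, 0.6582)
step 15: x0=(-0.2522, 1.4286, -0.6577) x1=(-0.2335, 1.0105, -0.0682) x2=(0.7251, 1.3265, 0.8240) x3=(-0.5898, 1.1470, 1.2267) x4=(-0.3667, 0.6691, 0.6824)
step 16: x0=(-0.0911, 1.4116, -0.5592) x1=(-0.3226, 1.1130, -0.1519) x2=(0.6623, 1.3322, 0.7884) x3=(-0.6074, 1.1158, 1.1790) x4=(-0.5589, 0.8227, 0.7056)
step 17: x0=(0.0704, 1.3950, -0.4596) x1=(-0.4127, 1.2139, -0.2332) x2=(0.5983, 1.3378, 0.7518) x3=(-0.6245, 1.0857, 1.1311) x4=(-0.7505, 0.9747, 0.7265)
step 18: x0=(0.2325, 1.3786, -0.3592) x1=(-0.5055, 1.3138, -0.3124) x2=(0.5333, 1.3432, 0.7146) x3=(-0.6405, 1.0563, 1.0837) x4=(-0.9423, 1.1260, 0.7441)
step 19: x0=(0.3946, 1.3619, -0.2577) x1=(-0.6005, 1.4132, -0.3901) x2=(0.4671, 1.3484, 0.6774) x3=(-0.6547, 1.0269, 1.0363) x4=(-1.1344, 1.2781, 0.7582)
step 20: x0=(0.5555, 1.3450, -0.1555) x1=(-0.6960, 1.5124, -0.4655) x2=(0.3992, 1.3536, 0.6407) x3=(-0.6672, 0.9972, 0.9884) x4=(-1.3251, 1.4317, 0.7694)
step 21: x0=(0.7143, 1.3280, -0.0528) x1=(-0.7903, 1.6106, -0.5371) x2=(0.3290, 1.3591, 0.6049) x3=(-0.6784, 0.9673, 0.9395) x4=(-1.5116, 1.5862, 0.7777)
step 0 velocities: v0=(0.5000, 0.9100, -0.9500) v1=(0.2200, 0.3300, -0.3300) v2=(0.5000, 0.5600, 0.7400) v3=(-0.8400, 0.0800, 0.5700) v4=(-0.8800, -0.1100, 0.8100)
step 0: KE=4.2314, PE=33.4890, E=37.7204
step 21 velocities: v0=(3.4162, -0.3686, 2.2356) v1=(-2.0171, 2.1179, -1.4944) v2=(-1.5630, 0.1271, -0.7721) v3=(-0.2317, -0.6477, -1.0756) v4=(-3.9744, 3.3541, 0.1456)
step 21: KE=35.1031, PE=2.5377, E=37.6408

37.6408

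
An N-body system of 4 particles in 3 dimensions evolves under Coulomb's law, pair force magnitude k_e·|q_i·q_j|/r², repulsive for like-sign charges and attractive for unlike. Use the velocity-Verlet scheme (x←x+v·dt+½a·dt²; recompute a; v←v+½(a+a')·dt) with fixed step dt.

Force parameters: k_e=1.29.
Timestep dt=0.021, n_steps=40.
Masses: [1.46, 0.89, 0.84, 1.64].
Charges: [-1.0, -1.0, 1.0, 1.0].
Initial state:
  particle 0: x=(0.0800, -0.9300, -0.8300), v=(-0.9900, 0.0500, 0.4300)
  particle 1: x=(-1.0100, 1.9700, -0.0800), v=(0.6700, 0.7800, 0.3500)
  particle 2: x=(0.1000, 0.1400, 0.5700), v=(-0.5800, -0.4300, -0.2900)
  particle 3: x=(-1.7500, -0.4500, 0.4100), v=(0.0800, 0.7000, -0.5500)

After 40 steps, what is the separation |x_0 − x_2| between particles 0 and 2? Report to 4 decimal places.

0.8547

step 0: x0=(0.0800, -0.9300, -0.8300) x1=(-1.0100, 1.9700, -0.0800) x2=(0.1000, 0.1400, 0.5700) x3=(-1.7500, -0.4500, 0.4100)
step 1: x0=(0.0592, -0.9289, -0.8209) x1=(-0.9959, 1.9863, -0.0726) x2=(0.0879, 0.1310, 0.5638) x3=(-1.7483, -0.4353, 0.3984)
step 2: x0=(0.0383, -0.9278, -0.8117) x1=(-0.9818, 2.0025, -0.0652) x2=(0.0758, 0.1220, 0.5574) x3=(-1.7467, -0.4206, 0.3868)
step 3: x0=(0.0174, -0.9266, -0.8023) x1=(-0.9677, 2.0185, -0.0576) x2=(0.0639, 0.1130, 0.5508) x3=(-1.7450, -0.4059, 0.3751)
step 4: x0=(-0.0035, -0.9253, -0.7928) x1=(-0.9536, 2.0344, -0.0501) x2=(0.0521, 0.1041, 0.5440) x3=(-1.7434, -0.3912, 0.3634)
step 5: x0=(-0.0246, -0.9240, -0.7831) x1=(-0.9395, 2.0502, -0.0424) x2=(0.0404, 0.0952, 0.5370) x3=(-1.7418, -0.3764, 0.3516)
step 6: x0=(-0.0456, -0.9226, -0.7733) x1=(-0.9254, 2.0658, -0.0347) x2=(0.0289, 0.0863, 0.5298) x3=(-1.7402, -0.3617, 0.3397)
step 7: x0=(-0.0667, -0.9211, -0.7634) x1=(-0.9112, 2.0813, -0.0269) x2=(0.0174, 0.0774, 0.5224) x3=(-1.7387, -0.3470, 0.3278)
step 8: x0=(-0.0879, -0.9195, -0.7533) x1=(-0.8971, 2.0966, -0.0191) x2=(0.0061, 0.0685, 0.5148) x3=(-1.7371, -0.3322, 0.3158)
step 9: x0=(-0.1092, -0.9179, -0.7430) x1=(-0.8830, 2.1118, -0.0112) x2=(-0.0050, 0.0597, 0.5070) x3=(-1.7356, -0.3175, 0.3037)
step 10: x0=(-0.1304, -0.9161, -0.7326) x1=(-0.8688, 2.1269, -0.0033) x2=(-0.0160, 0.0508, 0.4989) x3=(-1.7341, -0.3028, 0.2916)
step 11: x0=(-0.1518, -0.9143, -0.7220) x1=(-0.8547, 2.1418, 0.0047) x2=(-0.0269, 0.0419, 0.4907) x3=(-1.7327, -0.2880, 0.2795)
step 12: x0=(-0.1732, -0.9124, -0.7112) x1=(-0.8406, 2.1566, 0.0127) x2=(-0.0377, 0.0330, 0.4822) x3=(-1.7312, -0.2733, 0.2672)
step 13: x0=(-0.1947, -0.9104, -0.7003) x1=(-0.8264, 2.1712, 0.0208) x2=(-0.0483, 0.0240, 0.4734) x3=(-1.7298, -0.2586, 0.2549)
step 14: x0=(-0.2162, -0.9082, -0.6892) x1=(-0.8123, 2.1857, 0.0289) x2=(-0.0587, 0.0151, 0.4645) x3=(-1.7284, -0.2439, 0.2426)
step 15: x0=(-0.2378, -0.9060, -0.6779) x1=(-0.7982, 2.2001, 0.0371) x2=(-0.0690, 0.0061, 0.4553) x3=(-1.7270, -0.2291, 0.2301)
step 16: x0=(-0.2594, -0.9036, -0.6664) x1=(-0.7841, 2.2143, 0.0453) x2=(-0.0791, -0.0030, 0.4459) x3=(-1.7256, -0.2144, 0.2176)
step 17: x0=(-0.2811, -0.9012, -0.6547) x1=(-0.7700, 2.2284, 0.0536) x2=(-0.0890, -0.0121, 0.4363) x3=(-1.7243, -0.1997, 0.2051)
step 18: x0=(-0.3029, -0.8986, -0.6429) x1=(-0.7559, 2.2423, 0.0618) x2=(-0.0988, -0.0213, 0.4264) x3=(-1.7229, -0.1850, 0.1924)
step 19: x0=(-0.3247, -0.8958, -0.6308) x1=(-0.7418, 2.2562, 0.0702) x2=(-0.1085, -0.0305, 0.4163) x3=(-1.7216, -0.1703, 0.1797)
step 20: x0=(-0.3466, -0.8929, -0.6185) x1=(-0.7278, 2.2698, 0.0785) x2=(-0.1179, -0.0399, 0.4059) x3=(-1.7204, -0.1556, 0.1669)
step 21: x0=(-0.3686, -0.8899, -0.6060) x1=(-0.7137, 2.2834, 0.0869) x2=(-0.1272, -0.0493, 0.3952) x3=(-1.7191, -0.1410, 0.1541)
step 22: x0=(-0.3906, -0.8867, -0.5933) x1=(-0.6997, 2.2968, 0.0953) x2=(-0.1364, -0.0589, 0.3843) x3=(-1.7179, -0.1263, 0.1411)
step 23: x0=(-0.4127, -0.8833, -0.5804) x1=(-0.6857, 2.3101, 0.1038) x2=(-0.1454, -0.0686, 0.3731) x3=(-1.7166, -0.1117, 0.1281)
step 24: x0=(-0.4348, -0.8797, -0.5672) x1=(-0.6717, 2.3233, 0.1122) x2=(-0.1542, -0.0785, 0.3617) x3=(-1.7154, -0.0970, 0.1151)
step 25: x0=(-0.4570, -0.8760, -0.5539) x1=(-0.6577, 2.3363, 0.1207) x2=(-0.1629, -0.0885, 0.3499) x3=(-1.7143, -0.0824, 0.1019)
step 26: x0=(-0.4792, -0.8720, -0.5402) x1=(-0.6437, 2.3492, 0.1292) x2=(-0.1715, -0.0987, 0.3379) x3=(-1.7131, -0.0678, 0.0887)
step 27: x0=(-0.5015, -0.8679, -0.5264) x1=(-0.6298, 2.3620, 0.1378) x2=(-0.1799, -0.1090, 0.3256) x3=(-1.7120, -0.0532, 0.0754)
step 28: x0=(-0.5238, -0.8635, -0.5122) x1=(-0.6159, 2.3746, 0.1463) x2=(-0.1882, -0.1196, 0.3129) x3=(-1.7108, -0.0387, 0.0620)
step 29: x0=(-0.5462, -0.8589, -0.4979) x1=(-0.6020, 2.3872, 0.1549) x2=(-0.1963, -0.1305, 0.2999) x3=(-1.7097, -0.0241, 0.0486)
step 30: x0=(-0.5686, -0.8540, -0.4832) x1=(-0.5881, 2.3996, 0.1634) x2=(-0.2044, -0.1415, 0.2867) x3=(-1.7086, -0.0096, 0.0351)
step 31: x0=(-0.5910, -0.8489, -0.4683) x1=(-0.5743, 2.4119, 0.1720) x2=(-0.2124, -0.1529, 0.2730) x3=(-1.7075, 0.0048, 0.0215)
step 32: x0=(-0.6134, -0.8434, -0.4531) x1=(-0.5604, 2.4241, 0.1806) x2=(-0.2203, -0.1646, 0.2590) x3=(-1.7064, 0.0193, 0.0078)
step 33: x0=(-0.6359, -0.8377, -0.4376) x1=(-0.5466, 2.4361, 0.1892) x2=(-0.2281, -0.1766, 0.2447) x3=(-1.7053, 0.0337, -0.0060)
step 34: x0=(-0.6583, -0.8317, -0.4219) x1=(-0.5329, 2.4480, 0.1978) x2=(-0.2360, -0.1889, 0.2300) x3=(-1.7043, 0.0481, -0.0198)
step 35: x0=(-0.6807, -0.8254, -0.4058) x1=(-0.5191, 2.4599, 0.2065) x2=(-0.2438, -0.2016, 0.2149) x3=(-1.7032, 0.0624, -0.0337)
step 36: x0=(-0.7031, -0.8187, -0.3894) x1=(-0.5054, 2.4716, 0.2151) x2=(-0.2517, -0.2147, 0.1994) x3=(-1.7021, 0.0767, -0.0476)
step 37: x0=(-0.7254, -0.8116, -0.3728) x1=(-0.4917, 2.4832, 0.2237) x2=(-0.2596, -0.2283, 0.1835) x3=(-1.7010, 0.0910, -0.0616)
step 38: x0=(-0.7477, -0.8042, -0.3558) x1=(-0.4780, 2.4947, 0.2323) x2=(-0.2676, -0.2423, 0.1672) x3=(-1.6999, 0.1052, -0.0757)
step 39: x0=(-0.7698, -0.7963, -0.3385) x1=(-0.4644, 2.5061, 0.2409) x2=(-0.2758, -0.2568, 0.1505) x3=(-1.6988, 0.1194, -0.0899)
step 40: x0=(-0.7919, -0.7881, -0.3209) x1=(-0.4508, 2.5174, 0.2495) x2=(-0.2842, -0.2718, 0.1333) x3=(-1.6977, 0.1335, -0.1040)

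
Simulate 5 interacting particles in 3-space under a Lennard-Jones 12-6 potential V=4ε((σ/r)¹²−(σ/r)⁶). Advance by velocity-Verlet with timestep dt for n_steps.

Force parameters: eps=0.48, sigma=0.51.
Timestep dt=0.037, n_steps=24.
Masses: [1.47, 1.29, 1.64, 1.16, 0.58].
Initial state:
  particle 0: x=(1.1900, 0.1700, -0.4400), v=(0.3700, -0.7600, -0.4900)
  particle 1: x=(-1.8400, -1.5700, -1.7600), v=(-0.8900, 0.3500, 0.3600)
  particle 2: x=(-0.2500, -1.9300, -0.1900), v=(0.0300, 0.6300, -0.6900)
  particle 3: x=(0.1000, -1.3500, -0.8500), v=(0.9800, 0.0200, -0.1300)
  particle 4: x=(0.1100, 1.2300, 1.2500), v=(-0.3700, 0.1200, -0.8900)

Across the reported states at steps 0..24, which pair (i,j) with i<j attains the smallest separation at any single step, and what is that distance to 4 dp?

pair (2,3), distance 0.8713

step 0: x0=(1.1900, 0.1700, -0.4400) x1=(-1.8400, -1.5700, -1.7600) x2=(-0.2500, -1.9300, -0.1900) x3=(0.1000, -1.3500, -0.8500) x4=(0.1100, 1.2300, 1.2500)
step 1: x0=(1.2037, 0.1419, -0.4581) x1=(-1.8729, -1.5570, -1.7467) x2=(-0.2488, -1.9066, -0.2156) x3=(0.1362, -1.3494, -0.8547) x4=(0.0963, 1.2344, 1.2171)
step 2: x0=(1.2174, 0.1138, -0.4763) x1=(-1.9059, -1.5441, -1.7334) x2=(-0.2476, -1.8831, -0.2414) x3=(0.1722, -1.3489, -0.8591) x4=(0.0826, 1.2389, 1.1841)
step 3: x0=(1.2311, 0.0856, -0.4944) x1=(-1.9388, -1.5312, -1.7200) x2=(-0.2462, -1.8594, -0.2674) x3=(0.2081, -1.3488, -0.8633) x4=(0.0689, 1.2433, 1.1512)
step 4: x0=(1.2447, 0.0575, -0.5125) x1=(-1.9717, -1.5182, -1.7067) x2=(-0.2446, -1.8355, -0.2936) x3=(0.2437, -1.3488, -0.8672) x4=(0.0552, 1.2478, 1.1183)
step 5: x0=(1.2584, 0.0294, -0.5307) x1=(-2.0046, -1.5053, -1.6934) x2=(-0.2429, -1.8114, -0.3200) x3=(0.2791, -1.3491, -0.8707) x4=(0.0416, 1.2522, 1.0853)
step 6: x0=(1.2721, 0.0012, -0.5488) x1=(-2.0376, -1.4923, -1.6801) x2=(-0.2410, -1.7871, -0.3466) x3=(0.3142, -1.3497, -0.8740) x4=(0.0279, 1.2566, 1.0524)
step 7: x0=(1.2858, -0.0269, -0.5669) x1=(-2.0705, -1.4794, -1.6667) x2=(-0.2388, -1.7627, -0.3735) x3=(0.3490, -1.3506, -0.8769) x4=(0.0142, 1.2611, 1.0195)
step 8: x0=(1.2994, -0.0550, -0.5850) x1=(-2.1034, -1.4664, -1.6534) x2=(-0.2363, -1.7381, -0.4006) x3=(0.3833, -1.3517, -0.8795) x4=(0.0005, 1.2655, 0.9865)
step 9: x0=(1.3131, -0.0832, -0.6032) x1=(-2.1363, -1.4535, -1.6401) x2=(-0.2336, -1.7133, -0.4279) x3=(0.4173, -1.3530, -0.8818) x4=(-0.0132, 1.2699, 0.9536)
step 10: x0=(1.3268, -0.1113, -0.6213) x1=(-2.1692, -1.4405, -1.6268) x2=(-0.2306, -1.6883, -0.4554) x3=(0.4509, -1.3546, -0.8838) x4=(-0.0269, 1.2744, 0.9206)
step 11: x0=(1.3404, -0.1395, -0.6395) x1=(-2.2022, -1.4276, -1.6134) x2=(-0.2272, -1.6631, -0.4831) x3=(0.4840, -1.3564, -0.8855) x4=(-0.0406, 1.2788, 0.8877)
step 12: x0=(1.3541, -0.1677, -0.6576) x1=(-2.2351, -1.4146, -1.6001) x2=(-0.2235, -1.6379, -0.5111) x3=(0.5166, -1.3583, -0.8869) x4=(-0.0542, 1.2832, 0.8548)
step 13: x0=(1.3677, -0.1959, -0.6757) x1=(-2.2680, -1.4017, -1.5868) x2=(-0.2195, -1.6125, -0.5391) x3=(0.5488, -1.3605, -0.8881) x4=(-0.0679, 1.2877, 0.8218)
step 14: x0=(1.3814, -0.2240, -0.6939) x1=(-2.3009, -1.3887, -1.5735) x2=(-0.2151, -1.5870, -0.5674) x3=(0.5806, -1.3627, -0.8891) x4=(-0.0816, 1.2921, 0.7889)
step 15: x0=(1.3950, -0.2523, -0.7120) x1=(-2.3338, -1.3758, -1.5601) x2=(-0.2105, -1.5613, -0.5957) x3=(0.6119, -1.3651, -0.8899) x4=(-0.0953, 1.2965, 0.7559)
step 16: x0=(1.4086, -0.2805, -0.7302) x1=(-2.3667, -1.3628, -1.5468) x2=(-0.2055, -1.5357, -0.6242) x3=(0.6427, -1.3676, -0.8905) x4=(-0.1090, 1.3009, 0.7230)
step 17: x0=(1.4222, -0.3087, -0.7483) x1=(-2.3997, -1.3499, -1.5335) x2=(-0.2002, -1.5099, -0.6528) x3=(0.6732, -1.3701, -0.8910) x4=(-0.1226, 1.3054, 0.6901)
step 18: x0=(1.4358, -0.3370, -0.7665) x1=(-2.4326, -1.3369, -1.5201) x2=(-0.1946, -1.4841, -0.6814) x3=(0.7032, -1.3727, -0.8914) x4=(-0.1363, 1.3098, 0.6571)
step 19: x0=(1.4493, -0.3653, -0.7846) x1=(-2.4655, -1.3240, -1.5068) x2=(-0.1888, -1.4583, -0.7101) x3=(0.7330, -1.3753, -0.8917) x4=(-0.1500, 1.3142, 0.6242)
step 20: x0=(1.4628, -0.3936, -0.8028) x1=(-2.4984, -1.3110, -1.4935) x2=(-0.1827, -1.4325, -0.7389) x3=(0.7624, -1.3778, -0.8919) x4=(-0.1637, 1.3186, 0.5912)
step 21: x0=(1.4763, -0.4220, -0.8209) x1=(-2.5313, -1.2981, -1.4802) x2=(-0.1764, -1.4066, -0.7677) x3=(0.7916, -1.3804, -0.8921) x4=(-0.1774, 1.3231, 0.5583)
step 22: x0=(1.4898, -0.4504, -0.8391) x1=(-2.5642, -1.2851, -1.4668) x2=(-0.1700, -1.3808, -0.7965) x3=(0.8205, -1.3829, -0.8922) x4=(-0.1911, 1.3275, 0.5253)
step 23: x0=(1.5032, -0.4789, -0.8573) x1=(-2.5971, -1.2722, -1.4535) x2=(-0.1633, -1.3549, -0.8253) x3=(0.8493, -1.3853, -0.8923) x4=(-0.2047, 1.3319, 0.4924)
step 24: x0=(1.5166, -0.5074, -0.8754) x1=(-2.6301, -1.2592, -1.4402) x2=(-0.1565, -1.3290, -0.8541) x3=(0.8779, -1.3876, -0.8924) x4=(-0.2184, 1.3363, 0.4594)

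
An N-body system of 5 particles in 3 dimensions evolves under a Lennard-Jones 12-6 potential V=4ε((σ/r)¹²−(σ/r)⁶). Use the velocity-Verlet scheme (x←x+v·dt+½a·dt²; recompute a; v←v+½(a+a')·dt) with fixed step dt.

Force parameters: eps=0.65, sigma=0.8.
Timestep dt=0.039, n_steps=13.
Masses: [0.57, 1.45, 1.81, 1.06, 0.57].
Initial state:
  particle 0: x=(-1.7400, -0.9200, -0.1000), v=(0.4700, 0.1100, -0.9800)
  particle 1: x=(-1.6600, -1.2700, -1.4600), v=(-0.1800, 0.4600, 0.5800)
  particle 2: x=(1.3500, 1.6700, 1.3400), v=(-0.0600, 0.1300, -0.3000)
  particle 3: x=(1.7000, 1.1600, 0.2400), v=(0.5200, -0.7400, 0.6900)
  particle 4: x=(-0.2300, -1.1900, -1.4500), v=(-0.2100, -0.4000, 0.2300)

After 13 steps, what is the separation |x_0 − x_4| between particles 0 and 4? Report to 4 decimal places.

step 0: x0=(-1.7400, -0.9200, -0.1000) x1=(-1.6600, -1.2700, -1.4600) x2=(1.3500, 1.6700, 1.3400) x3=(1.7000, 1.1600, 0.2400) x4=(-0.2300, -1.1900, -1.4500)
step 1: x0=(-1.7216, -0.9158, -0.1387) x1=(-1.6669, -1.2520, -1.4372) x2=(1.3477, 1.6750, 1.3280) x3=(1.7201, 1.1313, 0.2673) x4=(-0.2386, -1.2056, -1.4410)
step 2: x0=(-1.7031, -0.9120, -0.1787) x1=(-1.6734, -1.2339, -1.4139) x2=(1.3457, 1.6796, 1.3156) x3=(1.7400, 1.1031, 0.2956) x4=(-0.2482, -1.2212, -1.4320)
step 3: x0=(-1.6845, -0.9086, -0.2204) x1=(-1.6797, -1.2156, -1.3900) x2=(1.3438, 1.6840, 1.3025) x3=(1.7594, 1.0755, 0.3248) x4=(-0.2586, -1.2369, -1.4228)
step 4: x0=(-1.6658, -0.9058, -0.2645) x1=(-1.6856, -1.1970, -1.3651) x2=(1.3422, 1.6880, 1.2889) x3=(1.7785, 1.0484, 0.3549) x4=(-0.2701, -1.2525, -1.4136)
step 5: x0=(-1.6470, -0.9040, -0.3119) x1=(-1.6911, -1.1782, -1.3391) x2=(1.3408, 1.6916, 1.2748) x3=(1.7971, 1.0220, 0.3861) x4=(-0.2825, -1.2680, -1.4042)
step 6: x0=(-1.6283, -0.9033, -0.3639) x1=(-1.6962, -1.1589, -1.3113) x2=(1.3398, 1.6948, 1.2600) x3=(1.8151, 0.9964, 0.4182) x4=(-0.2960, -1.2834, -1.3947)
step 7: x0=(-1.6097, -0.9040, -0.4209) x1=(-1.7008, -1.1391, -1.2815) x2=(1.3390, 1.6976, 1.2447) x3=(1.8327, 0.9715, 0.4513) x4=(-0.3105, -1.2987, -1.3850)
step 8: x0=(-1.5909, -0.9047, -0.4779) x1=(-1.7050, -1.1194, -1.2519) x2=(1.3387, 1.6997, 1.2288) x3=(1.8496, 0.9476, 0.4853) x4=(-0.3263, -1.3138, -1.3751)
step 9: x0=(-1.5662, -0.8951, -0.4974) x1=(-1.7111, -1.1038, -1.2372) x2=(1.3387, 1.7014, 1.2123) x3=(1.8658, 0.9246, 0.5204) x4=(-0.3433, -1.3287, -1.3648)
step 10: x0=(-1.5266, -0.8647, -0.4428) x1=(-1.7224, -1.0965, -1.2516) x2=(1.3391, 1.7024, 1.1953) x3=(1.8814, 0.9027, 0.5563) x4=(-0.3616, -1.3433, -1.3542)
step 11: x0=(-1.4848, -0.8322, -0.3811) x1=(-1.7341, -1.0902, -1.2691) x2=(1.3400, 1.7027, 1.1778) x3=(1.8962, 0.8819, 0.5932) x4=(-0.3814, -1.3575, -1.3433)
step 12: x0=(-1.4440, -0.8012, -0.3241) x1=(-1.7449, -1.0834, -1.2848) x2=(1.3413, 1.7023, 1.1597) x3=(1.9101, 0.8623, 0.6310) x4=(-0.4025, -1.3714, -1.3319)
step 13: x0=(-1.4042, -0.7717, -0.2717) x1=(-1.7548, -1.0762, -1.2989) x2=(1.3432, 1.7012, 1.1412) x3=(1.9232, 0.8440, 0.6695) x4=(-0.4249, -1.3849, -1.3203)

1.5603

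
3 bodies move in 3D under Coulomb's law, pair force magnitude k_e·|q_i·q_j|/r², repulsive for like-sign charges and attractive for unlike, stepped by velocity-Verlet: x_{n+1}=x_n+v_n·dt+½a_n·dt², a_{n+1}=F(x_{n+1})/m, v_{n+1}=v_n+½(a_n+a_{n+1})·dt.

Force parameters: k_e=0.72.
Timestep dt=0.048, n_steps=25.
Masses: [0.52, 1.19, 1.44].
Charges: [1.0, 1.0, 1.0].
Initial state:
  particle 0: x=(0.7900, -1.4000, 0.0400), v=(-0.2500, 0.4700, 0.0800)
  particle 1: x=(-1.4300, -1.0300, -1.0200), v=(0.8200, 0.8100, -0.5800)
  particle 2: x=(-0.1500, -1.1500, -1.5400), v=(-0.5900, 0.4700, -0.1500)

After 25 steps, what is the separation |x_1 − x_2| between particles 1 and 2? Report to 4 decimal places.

1.0396

step 0: x0=(0.7900, -1.4000, 0.0400) x1=(-1.4300, -1.0300, -1.0200) x2=(-0.1500, -1.1500, -1.5400)
step 1: x0=(0.7785, -1.3775, 0.0443) x1=(-1.3911, -0.9911, -1.0478) x2=(-0.1781, -1.1274, -1.5475)
step 2: x0=(0.7679, -1.3553, 0.0497) x1=(-1.3531, -0.9520, -1.0753) x2=(-0.2058, -1.1049, -1.5554)
step 3: x0=(0.7582, -1.3332, 0.0560) x1=(-1.3161, -0.9128, -1.1026) x2=(-0.2330, -1.0824, -1.5640)
step 4: x0=(0.7494, -1.3114, 0.0634) x1=(-1.2803, -0.8735, -1.1297) x2=(-0.2596, -1.0600, -1.5731)
step 5: x0=(0.7416, -1.2898, 0.0717) x1=(-1.2456, -0.8339, -1.1564) x2=(-0.2855, -1.0377, -1.5828)
step 6: x0=(0.7346, -1.2684, 0.0811) x1=(-1.2122, -0.7940, -1.1828) x2=(-0.3107, -1.0156, -1.5932)
step 7: x0=(0.7286, -1.2472, 0.0914) x1=(-1.1803, -0.7537, -1.2088) x2=(-0.3351, -0.9936, -1.6043)
step 8: x0=(0.7234, -1.2262, 0.1027) x1=(-1.1498, -0.7131, -1.2343) x2=(-0.3585, -0.9720, -1.6161)
step 9: x0=(0.7191, -1.2054, 0.1149) x1=(-1.1210, -0.6719, -1.2592) x2=(-0.3809, -0.9507, -1.6288)
step 10: x0=(0.7156, -1.1849, 0.1281) x1=(-1.0939, -0.6301, -1.2835) x2=(-0.4021, -0.9298, -1.6423)
step 11: x0=(0.7129, -1.1646, 0.1423) x1=(-1.0687, -0.5875, -1.3071) x2=(-0.4221, -0.9095, -1.6567)
step 12: x0=(0.7111, -1.1445, 0.1574) x1=(-1.0454, -0.5440, -1.3299) x2=(-0.4408, -0.8899, -1.6721)
step 13: x0=(0.7100, -1.1246, 0.1734) x1=(-1.0241, -0.4994, -1.3519) x2=(-0.4581, -0.8711, -1.6886)
step 14: x0=(0.7096, -1.1049, 0.1903) x1=(-1.0048, -0.4535, -1.3729) x2=(-0.4741, -0.8533, -1.7061)
step 15: x0=(0.7100, -1.0855, 0.2081) x1=(-0.9875, -0.4062, -1.3929) x2=(-0.4887, -0.8365, -1.7248)
step 16: x0=(0.7111, -1.0663, 0.2267) x1=(-0.9721, -0.3573, -1.4120) x2=(-0.5019, -0.8210, -1.7446)
step 17: x0=(0.7128, -1.0473, 0.2462) x1=(-0.9584, -0.3068, -1.4300) x2=(-0.5140, -0.8068, -1.7656)
step 18: x0=(0.7152, -1.0285, 0.2666) x1=(-0.9464, -0.2545, -1.4471) x2=(-0.5249, -0.7939, -1.7876)
step 19: x0=(0.7182, -1.0099, 0.2877) x1=(-0.9359, -0.2005, -1.4633) x2=(-0.5348, -0.7824, -1.8107)
step 20: x0=(0.7218, -0.9915, 0.3097) x1=(-0.9266, -0.1448, -1.4786) x2=(-0.5439, -0.7723, -1.8348)
step 21: x0=(0.7260, -0.9734, 0.3324) x1=(-0.9184, -0.0874, -1.4932) x2=(-0.5523, -0.7635, -1.8598)
step 22: x0=(0.7307, -0.9554, 0.3559) x1=(-0.9112, -0.0284, -1.5071) x2=(-0.5601, -0.7559, -1.8856)
step 23: x0=(0.7359, -0.9376, 0.3801) x1=(-0.9049, 0.0321, -1.5204) x2=(-0.5674, -0.7495, -1.9122)
step 24: x0=(0.7416, -0.9200, 0.4050) x1=(-0.8991, 0.0940, -1.5331) x2=(-0.5743, -0.7441, -1.9395)
step 25: x0=(0.7478, -0.9026, 0.4306) x1=(-0.8940, 0.1572, -1.5454) x2=(-0.5809, -0.7398, -1.9674)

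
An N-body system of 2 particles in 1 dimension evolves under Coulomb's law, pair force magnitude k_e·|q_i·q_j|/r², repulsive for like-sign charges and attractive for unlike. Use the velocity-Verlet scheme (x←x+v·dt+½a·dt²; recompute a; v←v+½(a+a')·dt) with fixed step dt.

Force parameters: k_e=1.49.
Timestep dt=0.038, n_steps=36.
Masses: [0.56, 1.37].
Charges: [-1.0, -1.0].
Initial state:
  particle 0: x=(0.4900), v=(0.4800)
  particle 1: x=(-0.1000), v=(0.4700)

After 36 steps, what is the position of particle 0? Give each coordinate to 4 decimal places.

(3.7116)

step 0: x0=(0.4900) x1=(-0.1000)
step 1: x0=(0.5138) x1=(-0.0844)
step 2: x0=(0.5483) x1=(-0.0732)
step 3: x0=(0.5927) x1=(-0.0660)
step 4: x0=(0.6460) x1=(-0.0625)
step 5: x0=(0.7070) x1=(-0.0621)
step 6: x0=(0.7744) x1=(-0.0644)
step 7: x0=(0.8473) x1=(-0.0688)
step 8: x0=(0.9248) x1=(-0.0752)
step 9: x0=(1.0061) x1=(-0.0831)
step 10: x0=(1.0907) x1=(-0.0924)
step 11: x0=(1.1780) x1=(-0.1028)
step 12: x0=(1.2677) x1=(-0.1141)
step 13: x0=(1.3593) x1=(-0.1262)
step 14: x0=(1.4527) x1=(-0.1391)
step 15: x0=(1.5477) x1=(-0.1526)
step 16: x0=(1.6439) x1=(-0.1666)
step 17: x0=(1.7414) x1=(-0.1811)
step 18: x0=(1.8398) x1=(-0.1961)
step 19: x0=(1.9392) x1=(-0.2114)
step 20: x0=(2.0394) x1=(-0.2270)
step 21: x0=(2.1404) x1=(-0.2430)
step 22: x0=(2.2421) x1=(-0.2592)
step 23: x0=(2.3443) x1=(-0.2757)
step 24: x0=(2.4471) x1=(-0.2924)
step 25: x0=(2.5505) x1=(-0.3093)
step 26: x0=(2.6543) x1=(-0.3265)
step 27: x0=(2.7585) x1=(-0.3437)
step 28: x0=(2.8631) x1=(-0.3612)
step 29: x0=(2.9681) x1=(-0.3788)
step 30: x0=(3.0735) x1=(-0.3966)
step 31: x0=(3.1792) x1=(-0.4144)
step 32: x0=(3.2851) x1=(-0.4324)
step 33: x0=(3.3914) x1=(-0.4505)
step 34: x0=(3.4979) x1=(-0.4688)
step 35: x0=(3.6046) x1=(-0.4871)
step 36: x0=(3.7116) x1=(-0.5055)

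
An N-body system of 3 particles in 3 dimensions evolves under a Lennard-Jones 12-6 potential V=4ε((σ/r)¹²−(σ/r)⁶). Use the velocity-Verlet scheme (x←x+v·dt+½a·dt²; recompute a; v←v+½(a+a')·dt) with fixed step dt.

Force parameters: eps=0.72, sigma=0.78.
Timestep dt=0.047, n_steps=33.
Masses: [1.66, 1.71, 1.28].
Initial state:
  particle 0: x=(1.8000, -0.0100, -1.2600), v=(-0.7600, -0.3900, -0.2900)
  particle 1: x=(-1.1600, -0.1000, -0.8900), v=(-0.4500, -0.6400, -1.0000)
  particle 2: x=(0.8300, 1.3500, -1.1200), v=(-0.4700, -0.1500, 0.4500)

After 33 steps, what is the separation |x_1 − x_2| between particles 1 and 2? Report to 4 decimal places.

3.5439

step 0: x0=(1.8000, -0.0100, -1.2600) x1=(-1.1600, -0.1000, -0.8900) x2=(0.8300, 1.3500, -1.1200)
step 1: x0=(1.7642, -0.0283, -1.2736) x1=(-1.1811, -0.1301, -0.9370) x2=(0.8080, 1.3429, -1.0989)
step 2: x0=(1.7284, -0.0464, -1.2872) x1=(-1.2023, -0.1601, -0.9840) x2=(0.7860, 1.3356, -1.0777)
step 3: x0=(1.6925, -0.0645, -1.3008) x1=(-1.2234, -0.1902, -1.0310) x2=(0.7641, 1.3282, -1.0566)
step 4: x0=(1.6565, -0.0825, -1.3144) x1=(-1.2445, -0.2203, -1.0780) x2=(0.7423, 1.3206, -1.0355)
step 5: x0=(1.6204, -0.1003, -1.3280) x1=(-1.2656, -0.2503, -1.1250) x2=(0.7206, 1.3129, -1.0145)
step 6: x0=(1.5843, -0.1180, -1.3415) x1=(-1.2867, -0.2804, -1.1720) x2=(0.6990, 1.3051, -0.9935)
step 7: x0=(1.5481, -0.1357, -1.3550) x1=(-1.3078, -0.3104, -1.2190) x2=(0.6775, 1.2971, -0.9725)
step 8: x0=(1.5119, -0.1533, -1.3685) x1=(-1.3289, -0.3405, -1.2660) x2=(0.6560, 1.2890, -0.9515)
step 9: x0=(1.4756, -0.1707, -1.3819) x1=(-1.3500, -0.3705, -1.3130) x2=(0.6345, 1.2808, -0.9306)
step 10: x0=(1.4392, -0.1881, -1.3954) x1=(-1.3710, -0.4006, -1.3600) x2=(0.6132, 1.2724, -0.9097)
step 11: x0=(1.4028, -0.2054, -1.4088) x1=(-1.3921, -0.4306, -1.4070) x2=(0.5919, 1.2639, -0.8889)
step 12: x0=(1.3663, -0.2226, -1.4221) x1=(-1.4132, -0.4606, -1.4540) x2=(0.5706, 1.2554, -0.8680)
step 13: x0=(1.3298, -0.2397, -1.4355) x1=(-1.4342, -0.4906, -1.5010) x2=(0.5494, 1.2467, -0.8473)
step 14: x0=(1.2932, -0.2568, -1.4488) x1=(-1.4552, -0.5207, -1.5480) x2=(0.5282, 1.2379, -0.8265)
step 15: x0=(1.2566, -0.2738, -1.4621) x1=(-1.4763, -0.5507, -1.5950) x2=(0.5071, 1.2290, -0.8059)
step 16: x0=(1.2200, -0.2907, -1.4753) x1=(-1.4973, -0.5807, -1.6420) x2=(0.4861, 1.2200, -0.7852)
step 17: x0=(1.1833, -0.3075, -1.4885) x1=(-1.5183, -0.6107, -1.6890) x2=(0.4650, 1.2110, -0.7646)
step 18: x0=(1.1466, -0.3243, -1.5017) x1=(-1.5393, -0.6407, -1.7360) x2=(0.4440, 1.2018, -0.7440)
step 19: x0=(1.1099, -0.3410, -1.5149) x1=(-1.5603, -0.6707, -1.7830) x2=(0.4230, 1.1926, -0.7235)
step 20: x0=(1.0731, -0.3577, -1.5280) x1=(-1.5813, -0.7007, -1.8300) x2=(0.4021, 1.1833, -0.7030)
step 21: x0=(1.0363, -0.3743, -1.5411) x1=(-1.6023, -0.7307, -1.8769) x2=(0.3812, 1.1739, -0.6826)
step 22: x0=(0.9995, -0.3909, -1.5542) x1=(-1.6233, -0.7607, -1.9239) x2=(0.3603, 1.1645, -0.6621)
step 23: x0=(0.9627, -0.4074, -1.5673) x1=(-1.6442, -0.7907, -1.9709) x2=(0.3395, 1.1550, -0.6418)
step 24: x0=(0.9258, -0.4239, -1.5803) x1=(-1.6652, -0.8207, -2.0179) x2=(0.3186, 1.1454, -0.6214)
step 25: x0=(0.8889, -0.4404, -1.5933) x1=(-1.6862, -0.8507, -2.0649) x2=(0.2978, 1.1358, -0.6011)
step 26: x0=(0.8520, -0.4568, -1.6063) x1=(-1.7071, -0.8807, -2.1118) x2=(0.2770, 1.1262, -0.5808)
step 27: x0=(0.8151, -0.4731, -1.6192) x1=(-1.7281, -0.9107, -2.1588) x2=(0.2562, 1.1165, -0.5606)
step 28: x0=(0.7781, -0.4895, -1.6322) x1=(-1.7490, -0.9407, -2.2058) x2=(0.2354, 1.1067, -0.5404)
step 29: x0=(0.7412, -0.5058, -1.6451) x1=(-1.7700, -0.9707, -2.2528) x2=(0.2146, 1.0969, -0.5202)
step 30: x0=(0.7042, -0.5221, -1.6580) x1=(-1.7909, -1.0006, -2.2997) x2=(0.1939, 1.0871, -0.5000)
step 31: x0=(0.6672, -0.5383, -1.6709) x1=(-1.8118, -1.0306, -2.3467) x2=(0.1732, 1.0772, -0.4799)
step 32: x0=(0.6302, -0.5546, -1.6837) x1=(-1.8327, -1.0606, -2.3937) x2=(0.1524, 1.0673, -0.4597)
step 33: x0=(0.5932, -0.5708, -1.6966) x1=(-1.8537, -1.0906, -2.4406) x2=(0.1317, 1.0574, -0.4397)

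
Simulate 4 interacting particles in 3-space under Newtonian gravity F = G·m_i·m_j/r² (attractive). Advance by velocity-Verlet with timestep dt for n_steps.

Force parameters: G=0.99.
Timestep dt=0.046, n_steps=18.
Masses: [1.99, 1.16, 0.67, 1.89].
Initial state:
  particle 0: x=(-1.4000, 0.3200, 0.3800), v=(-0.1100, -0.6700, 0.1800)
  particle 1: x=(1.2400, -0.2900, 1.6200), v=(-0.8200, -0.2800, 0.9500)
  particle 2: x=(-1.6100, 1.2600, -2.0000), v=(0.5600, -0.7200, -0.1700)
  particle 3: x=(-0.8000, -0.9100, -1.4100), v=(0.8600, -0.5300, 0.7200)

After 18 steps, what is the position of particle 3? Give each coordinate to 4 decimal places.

(-0.1462, -1.2314, -0.6928)

step 0: x0=(-1.4000, 0.3200, 0.3800) x1=(1.2400, -0.2900, 1.6200) x2=(-1.6100, 1.2600, -2.0000) x3=(-0.8000, -0.9100, -1.4100)
step 1: x0=(-1.4048, 0.2890, 0.3879) x1=(1.2020, -0.3028, 1.6635) x2=(-1.5841, 1.2264, -2.0074) x3=(-0.7605, -0.9340, -1.3765)
step 2: x0=(-1.4092, 0.2575, 0.3952) x1=(1.1633, -0.3156, 1.7064) x2=(-1.5578, 1.1920, -2.0140) x3=(-0.7213, -0.9574, -1.3423)
step 3: x0=(-1.4131, 0.2257, 0.4017) x1=(1.1241, -0.3284, 1.7489) x2=(-1.5312, 1.1567, -2.0197) x3=(-0.6823, -0.9800, -1.3073)
step 4: x0=(-1.4165, 0.1934, 0.4076) x1=(1.0842, -0.3410, 1.7908) x2=(-1.5043, 1.1205, -2.0245) x3=(-0.6436, -1.0019, -1.2716)
step 5: x0=(-1.4194, 0.1608, 0.4127) x1=(1.0438, -0.3536, 1.8322) x2=(-1.4770, 1.0835, -2.0285) x3=(-0.6052, -1.0231, -1.2352)
step 6: x0=(-1.4218, 0.1276, 0.4172) x1=(1.0027, -0.3662, 1.8730) x2=(-1.4494, 1.0456, -2.0316) x3=(-0.5671, -1.0435, -1.1980)
step 7: x0=(-1.4235, 0.0941, 0.4211) x1=(0.9611, -0.3787, 1.9133) x2=(-1.4216, 1.0069, -2.0338) x3=(-0.5294, -1.0633, -1.1600)
step 8: x0=(-1.4246, 0.0601, 0.4242) x1=(0.9188, -0.3912, 1.9529) x2=(-1.3934, 0.9674, -2.0351) x3=(-0.4920, -1.0823, -1.1213)
step 9: x0=(-1.4252, 0.0257, 0.4267) x1=(0.8760, -0.4037, 1.9919) x2=(-1.3649, 0.9270, -2.0355) x3=(-0.4550, -1.1006, -1.0819)
step 10: x0=(-1.4250, -0.0092, 0.4286) x1=(0.8325, -0.4161, 2.0302) x2=(-1.3362, 0.8859, -2.0350) x3=(-0.4185, -1.1182, -1.0417)
step 11: x0=(-1.4242, -0.0445, 0.4298) x1=(0.7885, -0.4285, 2.0679) x2=(-1.3071, 0.8440, -2.0336) x3=(-0.3824, -1.1350, -1.0007)
step 12: x0=(-1.4226, -0.0803, 0.4304) x1=(0.7439, -0.4409, 2.1049) x2=(-1.2778, 0.8012, -2.0312) x3=(-0.3469, -1.1510, -0.9590)
step 13: x0=(-1.4203, -0.1165, 0.4304) x1=(0.6987, -0.4533, 2.1412) x2=(-1.2482, 0.7577, -2.0278) x3=(-0.3119, -1.1663, -0.9166)
step 14: x0=(-1.4172, -0.1532, 0.4297) x1=(0.6530, -0.4656, 2.1768) x2=(-1.2183, 0.7134, -2.0234) x3=(-0.2774, -1.1809, -0.8733)
step 15: x0=(-1.4133, -0.1904, 0.4284) x1=(0.6067, -0.4780, 2.2115) x2=(-1.1882, 0.6684, -2.0181) x3=(-0.2436, -1.1947, -0.8293)
step 16: x0=(-1.4086, -0.2280, 0.4265) x1=(0.5598, -0.4904, 2.2455) x2=(-1.1578, 0.6226, -2.0117) x3=(-0.2104, -1.2077, -0.7846)
step 17: x0=(-1.4029, -0.2661, 0.4240) x1=(0.5125, -0.5028, 2.2787) x2=(-1.1272, 0.5760, -2.0043) x3=(-0.1779, -1.2199, -0.7390)
step 18: x0=(-1.3964, -0.3047, 0.4209) x1=(0.4646, -0.5152, 2.3111) x2=(-1.0963, 0.5287, -1.9958) x3=(-0.1462, -1.2314, -0.6928)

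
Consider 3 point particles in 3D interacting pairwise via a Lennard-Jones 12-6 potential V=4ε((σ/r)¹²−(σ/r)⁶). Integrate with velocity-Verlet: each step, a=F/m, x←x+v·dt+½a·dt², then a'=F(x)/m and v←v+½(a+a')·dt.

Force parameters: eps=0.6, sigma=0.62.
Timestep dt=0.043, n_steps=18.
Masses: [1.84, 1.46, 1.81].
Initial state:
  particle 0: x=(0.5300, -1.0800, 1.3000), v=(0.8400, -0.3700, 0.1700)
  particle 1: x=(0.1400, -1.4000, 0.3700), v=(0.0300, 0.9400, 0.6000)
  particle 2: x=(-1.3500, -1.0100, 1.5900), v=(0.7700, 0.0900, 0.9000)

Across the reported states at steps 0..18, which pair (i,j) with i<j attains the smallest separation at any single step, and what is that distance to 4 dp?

pair (0,1), distance 0.9904

step 0: x0=(0.5300, -1.0800, 1.3000) x1=(0.1400, -1.4000, 0.3700) x2=(-1.3500, -1.0100, 1.5900)
step 1: x0=(0.5660, -1.0960, 1.3071) x1=(0.1414, -1.3595, 0.3961) x2=(-1.3169, -1.0061, 1.6287)
step 2: x0=(0.6018, -1.1121, 1.3137) x1=(0.1431, -1.3188, 0.4228) x2=(-1.2838, -1.0023, 1.6674)
step 3: x0=(0.6373, -1.1284, 1.3197) x1=(0.1451, -1.2779, 0.4502) x2=(-1.2506, -0.9984, 1.7061)
step 4: x0=(0.6724, -1.1447, 1.3252) x1=(0.1476, -1.2369, 0.4784) x2=(-1.2174, -0.9945, 1.7447)
step 5: x0=(0.7072, -1.1612, 1.3300) x1=(0.1505, -1.1958, 0.5074) x2=(-1.1843, -0.9907, 1.7834)
step 6: x0=(0.7415, -1.1776, 1.3342) x1=(0.1540, -1.1547, 0.5371) x2=(-1.1511, -0.9868, 1.8221)
step 7: x0=(0.7754, -1.1940, 1.3378) x1=(0.1580, -1.1136, 0.5677) x2=(-1.1179, -0.9830, 1.8607)
step 8: x0=(0.8088, -1.2104, 1.3408) x1=(0.1626, -1.0726, 0.5990) x2=(-1.0846, -0.9791, 1.8994)
step 9: x0=(0.8416, -1.2267, 1.3432) x1=(0.1678, -1.0317, 0.6310) x2=(-1.0514, -0.9752, 1.9380)
step 10: x0=(0.8740, -1.2428, 1.3452) x1=(0.1736, -0.9910, 0.6637) x2=(-1.0181, -0.9714, 1.9766)
step 11: x0=(0.9059, -1.2587, 1.3466) x1=(0.1801, -0.9505, 0.6970) x2=(-0.9849, -0.9675, 2.0152)
step 12: x0=(0.9373, -1.2745, 1.3476) x1=(0.1870, -0.9103, 0.7309) x2=(-0.9516, -0.9637, 2.0538)
step 13: x0=(0.9683, -1.2900, 1.3483) x1=(0.1945, -0.8703, 0.7652) x2=(-0.9183, -0.9598, 2.0923)
step 14: x0=(0.9990, -1.3054, 1.3488) x1=(0.2025, -0.8306, 0.7998) x2=(-0.8850, -0.9560, 2.1309)
step 15: x0=(1.0293, -1.3205, 1.3490) x1=(0.2108, -0.7911, 0.8348) x2=(-0.8516, -0.9521, 2.1694)
step 16: x0=(1.0592, -1.3355, 1.3490) x1=(0.2195, -0.7519, 0.8700) x2=(-0.8183, -0.9483, 2.2080)
step 17: x0=(1.0890, -1.3503, 1.3488) x1=(0.2286, -0.7128, 0.9054) x2=(-0.7849, -0.9444, 2.2465)
step 18: x0=(1.1185, -1.3649, 1.3486) x1=(0.2378, -0.6740, 0.9410) x2=(-0.7515, -0.9406, 2.2850)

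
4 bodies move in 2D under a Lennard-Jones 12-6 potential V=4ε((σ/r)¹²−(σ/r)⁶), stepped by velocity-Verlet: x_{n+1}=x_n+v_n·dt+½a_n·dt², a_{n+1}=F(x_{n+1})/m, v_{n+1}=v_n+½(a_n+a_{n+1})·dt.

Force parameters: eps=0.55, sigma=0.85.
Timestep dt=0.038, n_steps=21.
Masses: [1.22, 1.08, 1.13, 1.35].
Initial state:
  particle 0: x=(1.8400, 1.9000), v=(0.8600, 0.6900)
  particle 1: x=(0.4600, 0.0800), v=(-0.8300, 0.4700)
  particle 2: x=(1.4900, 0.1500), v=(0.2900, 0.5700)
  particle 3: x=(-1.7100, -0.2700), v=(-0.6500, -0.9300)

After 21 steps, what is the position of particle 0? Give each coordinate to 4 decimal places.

(2.5204, 2.4332)

step 0: x0=(1.8400, 1.9000) x1=(0.4600, 0.0800) x2=(1.4900, 0.1500) x3=(-1.7100, -0.2700)
step 1: x0=(1.8727, 1.9262) x1=(0.4295, 0.0979) x2=(1.5001, 0.1716) x3=(-1.7347, -0.3053)
step 2: x0=(1.9053, 1.9522) x1=(0.4009, 0.1160) x2=(1.5082, 0.1933) x3=(-1.7594, -0.3407)
step 3: x0=(1.9379, 1.9782) x1=(0.3743, 0.1342) x2=(1.5145, 0.2148) x3=(-1.7840, -0.3760)
step 4: x0=(1.9705, 2.0040) x1=(0.3494, 0.1526) x2=(1.5192, 0.2364) x3=(-1.8086, -0.4113)
step 5: x0=(2.0030, 2.0298) x1=(0.3260, 0.1711) x2=(1.5225, 0.2580) x3=(-1.8332, -0.4466)
step 6: x0=(2.0355, 2.0555) x1=(0.3040, 0.1896) x2=(1.5244, 0.2795) x3=(-1.8578, -0.4820)
step 7: x0=(2.0680, 2.0811) x1=(0.2833, 0.2083) x2=(1.5252, 0.3010) x3=(-1.8824, -0.5173)
step 8: x0=(2.1005, 2.1066) x1=(0.2636, 0.2270) x2=(1.5249, 0.3225) x3=(-1.9069, -0.5526)
step 9: x0=(2.1329, 2.1321) x1=(0.2450, 0.2459) x2=(1.5236, 0.3441) x3=(-1.9315, -0.5879)
step 10: x0=(2.1654, 2.1574) x1=(0.2274, 0.2647) x2=(1.5215, 0.3656) x3=(-1.9560, -0.6232)
step 11: x0=(2.1977, 2.1828) x1=(0.2106, 0.2837) x2=(1.5184, 0.3871) x3=(-1.9805, -0.6584)
step 12: x0=(2.2301, 2.2080) x1=(0.1947, 0.3027) x2=(1.5146, 0.4086) x3=(-2.0050, -0.6937)
step 13: x0=(2.2624, 2.2332) x1=(0.1795, 0.3218) x2=(1.5101, 0.4301) x3=(-2.0295, -0.7290)
step 14: x0=(2.2948, 2.2584) x1=(0.1651, 0.3410) x2=(1.5049, 0.4516) x3=(-2.0540, -0.7643)
step 15: x0=(2.3270, 2.2835) x1=(0.1515, 0.3602) x2=(1.4989, 0.4731) x3=(-2.0784, -0.7996)
step 16: x0=(2.3593, 2.3085) x1=(0.1385, 0.3795) x2=(1.4924, 0.4946) x3=(-2.1029, -0.8348)
step 17: x0=(2.3916, 2.3335) x1=(0.1262, 0.3988) x2=(1.4852, 0.5161) x3=(-2.1273, -0.8701)
step 18: x0=(2.4238, 2.3585) x1=(0.1146, 0.4181) x2=(1.4773, 0.5375) x3=(-2.1518, -0.9053)
step 19: x0=(2.4560, 2.3835) x1=(0.1036, 0.4376) x2=(1.4689, 0.5590) x3=(-2.1762, -0.9406)
step 20: x0=(2.4882, 2.4084) x1=(0.0933, 0.4571) x2=(1.4599, 0.5804) x3=(-2.2007, -0.9758)
step 21: x0=(2.5204, 2.4332) x1=(0.0836, 0.4766) x2=(1.4503, 0.6018) x3=(-2.2251, -1.0111)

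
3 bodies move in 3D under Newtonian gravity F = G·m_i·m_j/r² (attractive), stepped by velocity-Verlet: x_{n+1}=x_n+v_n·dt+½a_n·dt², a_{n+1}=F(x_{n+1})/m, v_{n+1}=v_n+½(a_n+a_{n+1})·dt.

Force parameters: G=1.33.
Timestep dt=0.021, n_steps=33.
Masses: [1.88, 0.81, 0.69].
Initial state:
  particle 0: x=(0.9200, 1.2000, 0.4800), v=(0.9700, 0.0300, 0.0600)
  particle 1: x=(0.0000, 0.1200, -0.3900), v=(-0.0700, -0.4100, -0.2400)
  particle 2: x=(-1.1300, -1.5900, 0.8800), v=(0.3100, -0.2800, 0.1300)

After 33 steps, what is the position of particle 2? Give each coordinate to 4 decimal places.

step 0: x0=(0.9200, 1.2000, 0.4800) x1=(0.0000, 0.1200, -0.3900) x2=(-1.1300, -1.5900, 0.8800)
step 1: x0=(0.9403, 1.2006, 0.4812) x1=(-0.0014, 0.1115, -0.3949) x2=(-1.1234, -1.5958, 0.8827)
step 2: x0=(0.9605, 1.2010, 0.4824) x1=(-0.0026, 0.1032, -0.3996) x2=(-1.1168, -1.6015, 0.8854)
step 3: x0=(0.9806, 1.2013, 0.4834) x1=(-0.0036, 0.0951, -0.4040) x2=(-1.1101, -1.6071, 0.8879)
step 4: x0=(1.0006, 1.2014, 0.4844) x1=(-0.0044, 0.0872, -0.4083) x2=(-1.1032, -1.6125, 0.8905)
step 5: x0=(1.0204, 1.2015, 0.4853) x1=(-0.0051, 0.0794, -0.4123) x2=(-1.0963, -1.6178, 0.8930)
step 6: x0=(1.0402, 1.2014, 0.4861) x1=(-0.0055, 0.0719, -0.4160) x2=(-1.0893, -1.6230, 0.8954)
step 7: x0=(1.0599, 1.2012, 0.4869) x1=(-0.0059, 0.0645, -0.4196) x2=(-1.0822, -1.6280, 0.8978)
step 8: x0=(1.0794, 1.2009, 0.4875) x1=(-0.0060, 0.0572, -0.4230) x2=(-1.0750, -1.6329, 0.9001)
step 9: x0=(1.0989, 1.2005, 0.4882) x1=(-0.0060, 0.0502, -0.4261) x2=(-1.0677, -1.6377, 0.9024)
step 10: x0=(1.1182, 1.1999, 0.4887) x1=(-0.0058, 0.0432, -0.4290) x2=(-1.0604, -1.6424, 0.9046)
step 11: x0=(1.1374, 1.1993, 0.4892) x1=(-0.0054, 0.0365, -0.4318) x2=(-1.0529, -1.6469, 0.9067)
step 12: x0=(1.1566, 1.1985, 0.4896) x1=(-0.0049, 0.0298, -0.4344) x2=(-1.0454, -1.6513, 0.9088)
step 13: x0=(1.1756, 1.1976, 0.4900) x1=(-0.0042, 0.0234, -0.4367) x2=(-1.0378, -1.6556, 0.9109)
step 14: x0=(1.1946, 1.1966, 0.4903) x1=(-0.0034, 0.0170, -0.4389) x2=(-1.0301, -1.6598, 0.9129)
step 15: x0=(1.2134, 1.1956, 0.4905) x1=(-0.0024, 0.0108, -0.4409) x2=(-1.0223, -1.6638, 0.9148)
step 16: x0=(1.2321, 1.1944, 0.4907) x1=(-0.0013, 0.0047, -0.4427) x2=(-1.0144, -1.6677, 0.9167)
step 17: x0=(1.2508, 1.1931, 0.4908) x1=(0.0000, -0.0012, -0.4443) x2=(-1.0064, -1.6715, 0.9185)
step 18: x0=(1.2693, 1.1917, 0.4909) x1=(0.0015, -0.0070, -0.4458) x2=(-0.9984, -1.6752, 0.9202)
step 19: x0=(1.2878, 1.1903, 0.4909) x1=(0.0031, -0.0128, -0.4471) x2=(-0.9902, -1.6788, 0.9219)
step 20: x0=(1.3061, 1.1887, 0.4909) x1=(0.0048, -0.0184, -0.4482) x2=(-0.9820, -1.6822, 0.9236)
step 21: x0=(1.3244, 1.1870, 0.4908) x1=(0.0067, -0.0238, -0.4491) x2=(-0.9737, -1.6855, 0.9252)
step 22: x0=(1.3426, 1.1853, 0.4907) x1=(0.0087, -0.0292, -0.4499) x2=(-0.9653, -1.6887, 0.9267)
step 23: x0=(1.3606, 1.1834, 0.4905) x1=(0.0109, -0.0345, -0.4505) x2=(-0.9568, -1.6918, 0.9281)
step 24: x0=(1.3786, 1.1815, 0.4902) x1=(0.0132, -0.0396, -0.4509) x2=(-0.9482, -1.6947, 0.9296)
step 25: x0=(1.3965, 1.1795, 0.4900) x1=(0.0157, -0.0447, -0.4512) x2=(-0.9396, -1.6975, 0.9309)
step 26: x0=(1.4143, 1.1773, 0.4896) x1=(0.0183, -0.0496, -0.4513) x2=(-0.9308, -1.7002, 0.9322)
step 27: x0=(1.4320, 1.1751, 0.4893) x1=(0.0211, -0.0545, -0.4513) x2=(-0.9220, -1.7028, 0.9334)
step 28: x0=(1.4496, 1.1729, 0.4888) x1=(0.0240, -0.0592, -0.4511) x2=(-0.9131, -1.7053, 0.9346)
step 29: x0=(1.4671, 1.1705, 0.4884) x1=(0.0270, -0.0639, -0.4508) x2=(-0.9041, -1.7076, 0.9357)
step 30: x0=(1.4846, 1.1680, 0.4879) x1=(0.0301, -0.0685, -0.4503) x2=(-0.8951, -1.7098, 0.9367)
step 31: x0=(1.5019, 1.1655, 0.4873) x1=(0.0335, -0.0729, -0.4496) x2=(-0.8859, -1.7119, 0.9377)
step 32: x0=(1.5192, 1.1629, 0.4867) x1=(0.0369, -0.0773, -0.4488) x2=(-0.8767, -1.7139, 0.9386)
step 33: x0=(1.5363, 1.1602, 0.4861) x1=(0.0405, -0.0816, -0.4479) x2=(-0.8673, -1.7157, 0.9395)

(-0.8673, -1.7157, 0.9395)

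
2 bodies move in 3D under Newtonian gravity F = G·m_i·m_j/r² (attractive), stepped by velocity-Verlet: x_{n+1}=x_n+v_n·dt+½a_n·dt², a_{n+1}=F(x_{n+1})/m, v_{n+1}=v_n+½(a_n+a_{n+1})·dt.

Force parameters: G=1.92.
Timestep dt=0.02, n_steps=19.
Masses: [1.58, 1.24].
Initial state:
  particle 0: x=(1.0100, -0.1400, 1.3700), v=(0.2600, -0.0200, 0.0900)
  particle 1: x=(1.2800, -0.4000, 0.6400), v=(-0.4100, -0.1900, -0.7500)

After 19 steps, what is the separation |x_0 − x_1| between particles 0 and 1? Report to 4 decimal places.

0.5186

step 0: x0=(1.0100, -0.1400, 1.3700) x1=(1.2800, -0.4000, 0.6400)
step 1: x0=(1.0154, -0.1406, 1.3712) x1=(1.2715, -0.4035, 0.6258)
step 2: x0=(1.0213, -0.1417, 1.3711) x1=(1.2625, -0.4065, 0.6132)
step 3: x0=(1.0275, -0.1432, 1.3698) x1=(1.2529, -0.4089, 0.6021)
step 4: x0=(1.0341, -0.1451, 1.3673) x1=(1.2429, -0.4108, 0.5926)
step 5: x0=(1.0411, -0.1474, 1.3636) x1=(1.2325, -0.4121, 0.5847)
step 6: x0=(1.0483, -0.1502, 1.3586) x1=(1.2217, -0.4129, 0.5783)
step 7: x0=(1.0558, -0.1533, 1.3524) x1=(1.2106, -0.4132, 0.5735)
step 8: x0=(1.0636, -0.1569, 1.3449) x1=(1.1991, -0.4129, 0.5703)
step 9: x0=(1.0716, -0.1609, 1.3361) x1=(1.1873, -0.4121, 0.5688)
step 10: x0=(1.0798, -0.1654, 1.3260) x1=(1.1753, -0.4107, 0.5690)
step 11: x0=(1.0882, -0.1703, 1.3144) x1=(1.1631, -0.4088, 0.5710)
step 12: x0=(1.0967, -0.1757, 1.3014) x1=(1.1506, -0.4062, 0.5749)
step 13: x0=(1.1053, -0.1816, 1.2869) x1=(1.1381, -0.4030, 0.5807)
step 14: x0=(1.1140, -0.1880, 1.2707) x1=(1.1254, -0.3992, 0.5887)
step 15: x0=(1.1228, -0.1950, 1.2527) x1=(1.1127, -0.3946, 0.5989)
step 16: x0=(1.1315, -0.2025, 1.2327) x1=(1.1000, -0.3893, 0.6116)
step 17: x0=(1.1401, -0.2107, 1.2106) x1=(1.0874, -0.3832, 0.6270)
step 18: x0=(1.1485, -0.2196, 1.1861) x1=(1.0752, -0.3761, 0.6456)
step 19: x0=(1.1565, -0.2293, 1.1588) x1=(1.0634, -0.3680, 0.6677)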